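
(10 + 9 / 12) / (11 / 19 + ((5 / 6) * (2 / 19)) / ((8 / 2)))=17.89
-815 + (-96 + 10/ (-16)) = -7293/ 8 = -911.62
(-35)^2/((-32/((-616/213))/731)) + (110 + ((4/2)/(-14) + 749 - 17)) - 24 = 487538725/5964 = 81746.94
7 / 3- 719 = -2150 / 3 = -716.67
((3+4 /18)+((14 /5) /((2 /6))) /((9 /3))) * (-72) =-2168 /5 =-433.60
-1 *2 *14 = -28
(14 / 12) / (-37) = -7 / 222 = -0.03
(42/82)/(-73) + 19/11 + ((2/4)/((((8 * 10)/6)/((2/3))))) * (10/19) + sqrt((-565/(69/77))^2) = 109155219611/172648212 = 632.24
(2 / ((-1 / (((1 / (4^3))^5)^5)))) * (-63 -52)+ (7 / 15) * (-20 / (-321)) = 19981467697883438334816003572292931909358563481 / 687219764037919682729564694289931908168292499456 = 0.03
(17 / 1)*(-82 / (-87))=1394 / 87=16.02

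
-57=-57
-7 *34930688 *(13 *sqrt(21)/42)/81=-227049472 *sqrt(21)/243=-4281775.28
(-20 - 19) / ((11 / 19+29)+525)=-0.07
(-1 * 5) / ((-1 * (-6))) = -5 / 6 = -0.83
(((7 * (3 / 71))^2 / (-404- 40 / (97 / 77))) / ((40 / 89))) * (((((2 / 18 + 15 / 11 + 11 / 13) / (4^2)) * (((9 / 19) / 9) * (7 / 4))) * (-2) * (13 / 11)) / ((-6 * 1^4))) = -8844862453 / 3762084859484160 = -0.00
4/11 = 0.36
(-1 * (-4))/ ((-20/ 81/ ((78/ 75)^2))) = -54756/ 3125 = -17.52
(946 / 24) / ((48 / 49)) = 40.24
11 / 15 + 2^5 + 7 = 596 / 15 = 39.73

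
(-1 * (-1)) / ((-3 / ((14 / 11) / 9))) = -14 / 297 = -0.05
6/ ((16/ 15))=45/ 8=5.62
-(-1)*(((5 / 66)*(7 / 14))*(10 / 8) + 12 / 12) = 553 / 528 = 1.05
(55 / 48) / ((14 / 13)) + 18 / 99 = 9209 / 7392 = 1.25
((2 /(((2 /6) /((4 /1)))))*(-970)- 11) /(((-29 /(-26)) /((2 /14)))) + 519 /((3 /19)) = 61695 /203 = 303.92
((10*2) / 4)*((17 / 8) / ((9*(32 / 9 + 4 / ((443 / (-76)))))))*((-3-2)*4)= -37655 / 4576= -8.23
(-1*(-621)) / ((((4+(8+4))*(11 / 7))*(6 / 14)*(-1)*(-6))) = 3381 / 352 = 9.61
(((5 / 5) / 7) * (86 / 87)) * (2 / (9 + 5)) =86 / 4263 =0.02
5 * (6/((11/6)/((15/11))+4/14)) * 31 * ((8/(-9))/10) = -52080/1027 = -50.71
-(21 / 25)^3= -9261 / 15625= -0.59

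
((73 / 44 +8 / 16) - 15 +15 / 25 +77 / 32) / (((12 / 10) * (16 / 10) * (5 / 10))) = -86545 / 8448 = -10.24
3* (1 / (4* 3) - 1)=-11 / 4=-2.75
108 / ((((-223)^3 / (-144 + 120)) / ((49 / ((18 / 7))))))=49392 / 11089567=0.00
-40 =-40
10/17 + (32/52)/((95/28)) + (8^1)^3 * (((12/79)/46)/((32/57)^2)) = 233997351/38147915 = 6.13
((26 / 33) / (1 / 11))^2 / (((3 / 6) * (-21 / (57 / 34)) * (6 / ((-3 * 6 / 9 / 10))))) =6422 / 16065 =0.40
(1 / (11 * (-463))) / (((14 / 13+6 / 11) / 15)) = -195 / 107416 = -0.00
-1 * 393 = -393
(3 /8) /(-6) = -1 /16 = -0.06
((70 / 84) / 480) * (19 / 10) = 19 / 5760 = 0.00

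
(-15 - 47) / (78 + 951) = -62 / 1029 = -0.06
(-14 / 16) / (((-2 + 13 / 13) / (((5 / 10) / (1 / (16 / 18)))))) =7 / 18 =0.39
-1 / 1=-1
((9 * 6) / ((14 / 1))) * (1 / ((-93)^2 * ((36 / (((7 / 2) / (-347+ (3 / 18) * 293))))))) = -1 / 6876916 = -0.00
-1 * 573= -573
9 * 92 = 828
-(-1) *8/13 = 8/13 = 0.62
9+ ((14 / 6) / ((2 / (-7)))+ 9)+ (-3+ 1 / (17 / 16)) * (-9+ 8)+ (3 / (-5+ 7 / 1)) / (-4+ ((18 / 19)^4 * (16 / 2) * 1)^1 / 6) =442597195 / 38894232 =11.38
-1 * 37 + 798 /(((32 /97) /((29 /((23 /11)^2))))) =135495659 /8464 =16008.47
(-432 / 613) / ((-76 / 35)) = 3780 / 11647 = 0.32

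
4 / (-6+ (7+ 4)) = 4 / 5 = 0.80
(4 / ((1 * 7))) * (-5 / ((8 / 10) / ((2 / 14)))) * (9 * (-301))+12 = 9759 / 7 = 1394.14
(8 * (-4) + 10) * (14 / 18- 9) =1628 / 9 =180.89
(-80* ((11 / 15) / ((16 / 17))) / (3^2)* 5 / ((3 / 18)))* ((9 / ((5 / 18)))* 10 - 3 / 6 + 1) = -606815 / 9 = -67423.89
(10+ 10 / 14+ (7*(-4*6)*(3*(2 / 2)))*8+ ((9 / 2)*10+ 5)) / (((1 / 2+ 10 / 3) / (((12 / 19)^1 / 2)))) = -1000764 / 3059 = -327.15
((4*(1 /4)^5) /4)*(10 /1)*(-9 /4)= -45 /2048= -0.02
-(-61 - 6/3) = 63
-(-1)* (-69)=-69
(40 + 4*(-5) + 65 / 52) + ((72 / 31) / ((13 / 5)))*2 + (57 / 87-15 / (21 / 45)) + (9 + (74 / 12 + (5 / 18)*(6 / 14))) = 2236537 / 327236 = 6.83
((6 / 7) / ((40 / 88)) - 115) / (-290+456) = -3959 / 5810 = -0.68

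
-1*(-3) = 3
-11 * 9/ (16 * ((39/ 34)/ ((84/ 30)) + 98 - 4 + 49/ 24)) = -35343/ 550930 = -0.06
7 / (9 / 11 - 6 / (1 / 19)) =-77 / 1245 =-0.06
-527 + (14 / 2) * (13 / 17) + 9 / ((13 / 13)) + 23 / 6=-51899 / 102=-508.81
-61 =-61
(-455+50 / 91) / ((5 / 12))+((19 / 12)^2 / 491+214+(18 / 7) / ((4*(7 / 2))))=-39475863659 / 45038448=-876.49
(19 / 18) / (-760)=-1 / 720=-0.00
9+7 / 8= 79 / 8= 9.88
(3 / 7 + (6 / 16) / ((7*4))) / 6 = 33 / 448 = 0.07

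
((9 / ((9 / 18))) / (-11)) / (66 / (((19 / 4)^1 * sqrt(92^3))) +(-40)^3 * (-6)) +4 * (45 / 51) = 3.53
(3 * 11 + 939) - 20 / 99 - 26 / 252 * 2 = 673313 / 693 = 971.59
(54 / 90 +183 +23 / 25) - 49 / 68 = 312459 / 1700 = 183.80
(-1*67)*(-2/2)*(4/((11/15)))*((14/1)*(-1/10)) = -5628/11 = -511.64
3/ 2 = 1.50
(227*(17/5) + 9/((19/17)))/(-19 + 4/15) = -222258/5339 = -41.63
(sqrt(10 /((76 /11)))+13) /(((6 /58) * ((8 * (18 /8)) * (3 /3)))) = 29 * sqrt(2090) /2052+377 /54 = 7.63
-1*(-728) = 728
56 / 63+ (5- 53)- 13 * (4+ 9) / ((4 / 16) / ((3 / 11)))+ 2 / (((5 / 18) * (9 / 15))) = -21728 / 99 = -219.47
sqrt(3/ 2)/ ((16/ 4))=sqrt(6)/ 8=0.31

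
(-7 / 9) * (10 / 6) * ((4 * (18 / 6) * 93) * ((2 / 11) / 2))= -4340 / 33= -131.52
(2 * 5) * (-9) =-90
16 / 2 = 8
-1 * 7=-7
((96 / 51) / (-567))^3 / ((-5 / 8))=262144 / 4477812920595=0.00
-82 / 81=-1.01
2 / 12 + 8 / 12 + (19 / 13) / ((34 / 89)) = 3089 / 663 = 4.66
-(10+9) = -19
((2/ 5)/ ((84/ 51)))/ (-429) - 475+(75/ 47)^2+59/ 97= -3036148324211/ 6434618190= -471.85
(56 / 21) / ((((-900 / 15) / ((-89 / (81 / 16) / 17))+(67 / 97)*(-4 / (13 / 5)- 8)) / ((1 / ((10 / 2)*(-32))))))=-112229 / 346324605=-0.00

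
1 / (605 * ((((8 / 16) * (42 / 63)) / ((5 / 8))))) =3 / 968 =0.00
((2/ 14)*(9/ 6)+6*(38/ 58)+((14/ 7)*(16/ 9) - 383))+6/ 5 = -6834791/ 18270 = -374.10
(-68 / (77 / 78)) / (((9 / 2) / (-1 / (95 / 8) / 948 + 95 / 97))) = -1080364688 / 72070515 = -14.99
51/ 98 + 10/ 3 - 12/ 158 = 87743/ 23226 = 3.78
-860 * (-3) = 2580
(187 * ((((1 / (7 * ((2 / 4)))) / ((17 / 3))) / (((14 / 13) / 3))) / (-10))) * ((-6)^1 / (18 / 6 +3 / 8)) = 1144 / 245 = 4.67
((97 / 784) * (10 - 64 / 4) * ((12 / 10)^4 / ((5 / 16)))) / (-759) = 251424 / 38740625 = 0.01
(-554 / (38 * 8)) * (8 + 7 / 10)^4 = -15869263797 / 1520000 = -10440.31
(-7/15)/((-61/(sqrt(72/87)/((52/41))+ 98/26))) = 287 *sqrt(174)/689910+ 343/11895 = 0.03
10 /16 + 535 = 4285 /8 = 535.62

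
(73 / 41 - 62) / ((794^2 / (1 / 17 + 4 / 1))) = -170361 / 439413892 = -0.00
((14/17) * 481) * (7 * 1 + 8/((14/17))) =112554/17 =6620.82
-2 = -2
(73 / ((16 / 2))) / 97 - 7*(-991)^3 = 5286652016145 / 776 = 6812695897.09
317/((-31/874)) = -277058/31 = -8937.35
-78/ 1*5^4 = -48750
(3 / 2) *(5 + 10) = 45 / 2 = 22.50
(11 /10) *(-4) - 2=-32 /5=-6.40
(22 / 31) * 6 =132 / 31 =4.26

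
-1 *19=-19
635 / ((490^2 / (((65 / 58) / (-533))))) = -127 / 22838312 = -0.00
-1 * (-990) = 990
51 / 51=1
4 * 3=12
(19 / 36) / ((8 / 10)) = 95 / 144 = 0.66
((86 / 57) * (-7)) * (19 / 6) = -301 / 9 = -33.44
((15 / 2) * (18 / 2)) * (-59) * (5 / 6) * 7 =-92925 / 4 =-23231.25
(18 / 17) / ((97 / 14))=252 / 1649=0.15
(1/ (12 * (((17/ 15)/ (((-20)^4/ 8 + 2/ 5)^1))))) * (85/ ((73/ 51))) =12750255/ 146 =87330.51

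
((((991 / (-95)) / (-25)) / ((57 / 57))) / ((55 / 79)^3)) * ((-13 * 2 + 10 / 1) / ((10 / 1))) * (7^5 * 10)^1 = -131390846635888 / 395140625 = -332516.67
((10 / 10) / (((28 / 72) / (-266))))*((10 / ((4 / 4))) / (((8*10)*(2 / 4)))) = -171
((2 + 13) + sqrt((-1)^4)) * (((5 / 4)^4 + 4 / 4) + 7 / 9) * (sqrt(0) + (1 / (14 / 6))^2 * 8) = 9721 / 98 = 99.19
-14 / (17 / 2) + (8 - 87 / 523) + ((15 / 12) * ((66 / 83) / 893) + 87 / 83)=9536799567 / 1317984058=7.24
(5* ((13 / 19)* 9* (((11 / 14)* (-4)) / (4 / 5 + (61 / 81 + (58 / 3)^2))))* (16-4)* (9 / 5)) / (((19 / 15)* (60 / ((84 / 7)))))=-2361960 / 2686201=-0.88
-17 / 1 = -17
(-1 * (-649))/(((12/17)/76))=209627/3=69875.67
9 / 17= 0.53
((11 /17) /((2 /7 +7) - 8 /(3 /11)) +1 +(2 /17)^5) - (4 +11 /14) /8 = 27423524675 /73628104592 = 0.37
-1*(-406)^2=-164836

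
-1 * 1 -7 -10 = -18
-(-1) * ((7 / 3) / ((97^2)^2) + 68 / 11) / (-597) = -18059973401 / 1744115364981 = -0.01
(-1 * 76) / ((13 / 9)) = -684 / 13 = -52.62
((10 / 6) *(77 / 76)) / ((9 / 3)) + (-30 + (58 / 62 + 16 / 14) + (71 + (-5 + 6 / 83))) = 476931839 / 12319524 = 38.71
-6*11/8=-33/4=-8.25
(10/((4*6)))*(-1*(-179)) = 895/12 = 74.58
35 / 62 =0.56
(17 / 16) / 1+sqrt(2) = 17 / 16+sqrt(2) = 2.48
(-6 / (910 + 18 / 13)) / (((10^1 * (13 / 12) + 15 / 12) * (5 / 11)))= -1287 / 1073725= -0.00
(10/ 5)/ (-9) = -2/ 9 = -0.22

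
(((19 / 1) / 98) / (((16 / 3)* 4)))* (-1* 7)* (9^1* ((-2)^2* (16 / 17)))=-513 / 238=-2.16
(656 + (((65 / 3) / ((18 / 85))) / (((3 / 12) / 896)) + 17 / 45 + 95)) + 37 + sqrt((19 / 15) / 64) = sqrt(285) / 120 + 49610431 / 135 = 367484.81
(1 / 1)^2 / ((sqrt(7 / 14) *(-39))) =-0.04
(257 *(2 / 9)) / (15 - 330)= -0.18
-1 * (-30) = 30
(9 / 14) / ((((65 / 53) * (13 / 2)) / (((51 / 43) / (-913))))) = -0.00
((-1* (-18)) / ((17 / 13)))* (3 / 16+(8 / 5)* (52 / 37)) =843687 / 25160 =33.53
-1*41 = -41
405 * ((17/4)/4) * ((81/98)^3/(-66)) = -1219657095/331299584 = -3.68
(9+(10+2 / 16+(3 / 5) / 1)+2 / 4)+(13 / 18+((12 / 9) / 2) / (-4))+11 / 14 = 54347 / 2520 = 21.57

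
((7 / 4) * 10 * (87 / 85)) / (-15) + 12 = 1837 / 170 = 10.81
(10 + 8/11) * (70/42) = 590/33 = 17.88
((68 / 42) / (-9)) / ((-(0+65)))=34 / 12285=0.00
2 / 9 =0.22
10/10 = 1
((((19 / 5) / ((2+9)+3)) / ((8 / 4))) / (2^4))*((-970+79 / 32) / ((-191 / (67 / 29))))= 0.10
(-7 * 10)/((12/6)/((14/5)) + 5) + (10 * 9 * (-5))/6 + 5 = -82.25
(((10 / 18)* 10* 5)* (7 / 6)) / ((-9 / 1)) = -875 / 243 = -3.60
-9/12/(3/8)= -2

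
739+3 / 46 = 33997 / 46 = 739.07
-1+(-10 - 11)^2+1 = 441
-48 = -48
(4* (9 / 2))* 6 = 108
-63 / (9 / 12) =-84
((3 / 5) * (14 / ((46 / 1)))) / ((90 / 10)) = 7 / 345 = 0.02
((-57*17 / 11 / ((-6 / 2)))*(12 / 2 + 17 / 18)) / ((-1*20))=-8075 / 792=-10.20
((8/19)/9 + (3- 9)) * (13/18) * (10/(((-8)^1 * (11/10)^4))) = 82712500/22532499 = 3.67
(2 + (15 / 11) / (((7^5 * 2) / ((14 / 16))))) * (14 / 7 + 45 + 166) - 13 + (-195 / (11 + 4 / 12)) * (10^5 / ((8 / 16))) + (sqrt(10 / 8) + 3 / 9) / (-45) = -3336893427528307 / 969811920 - sqrt(5) / 90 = -3440763.50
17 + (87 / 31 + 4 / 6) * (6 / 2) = 850 / 31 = 27.42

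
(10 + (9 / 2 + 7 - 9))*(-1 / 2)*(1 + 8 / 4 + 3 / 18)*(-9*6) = 4275 / 4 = 1068.75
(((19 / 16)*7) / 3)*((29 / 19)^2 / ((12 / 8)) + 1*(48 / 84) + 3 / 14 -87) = -1283633 / 5472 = -234.58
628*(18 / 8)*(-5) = -7065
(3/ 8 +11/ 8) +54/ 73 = 727/ 292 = 2.49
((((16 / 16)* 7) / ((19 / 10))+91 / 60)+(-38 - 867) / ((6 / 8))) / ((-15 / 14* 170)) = 3195899 / 484500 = 6.60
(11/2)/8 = 11/16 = 0.69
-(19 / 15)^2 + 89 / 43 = 4502 / 9675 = 0.47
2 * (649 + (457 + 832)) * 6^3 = 837216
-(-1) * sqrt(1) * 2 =2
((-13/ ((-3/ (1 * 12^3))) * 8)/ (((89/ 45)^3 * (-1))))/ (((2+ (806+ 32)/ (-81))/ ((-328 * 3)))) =-8367007104000/ 9164597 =-912970.54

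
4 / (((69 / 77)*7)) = 44 / 69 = 0.64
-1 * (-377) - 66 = 311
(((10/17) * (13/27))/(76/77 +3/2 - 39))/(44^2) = -455/113562108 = -0.00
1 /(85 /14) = 14 /85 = 0.16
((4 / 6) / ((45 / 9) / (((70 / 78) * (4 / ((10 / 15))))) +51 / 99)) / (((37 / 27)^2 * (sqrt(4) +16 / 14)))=71442 / 913123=0.08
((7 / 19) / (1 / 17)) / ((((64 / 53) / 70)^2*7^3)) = 1193825 / 19456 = 61.36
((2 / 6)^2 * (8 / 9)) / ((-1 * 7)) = -8 / 567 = -0.01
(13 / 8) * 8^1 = 13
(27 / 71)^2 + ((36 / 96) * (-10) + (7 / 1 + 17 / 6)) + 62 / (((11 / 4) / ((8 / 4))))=34148183 / 665412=51.32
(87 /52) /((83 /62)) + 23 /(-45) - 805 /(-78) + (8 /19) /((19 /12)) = 15270026 /1348335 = 11.33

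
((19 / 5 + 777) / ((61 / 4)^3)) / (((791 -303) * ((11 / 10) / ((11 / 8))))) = 128 / 226981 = 0.00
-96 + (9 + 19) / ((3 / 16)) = 160 / 3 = 53.33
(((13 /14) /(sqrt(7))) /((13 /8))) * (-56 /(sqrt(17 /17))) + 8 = 8-32 * sqrt(7) /7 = -4.09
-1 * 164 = -164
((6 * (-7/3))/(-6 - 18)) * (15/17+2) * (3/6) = 343/408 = 0.84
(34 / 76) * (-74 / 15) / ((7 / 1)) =-629 / 1995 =-0.32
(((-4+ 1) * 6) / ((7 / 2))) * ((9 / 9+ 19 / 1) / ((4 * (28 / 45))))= -2025 / 49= -41.33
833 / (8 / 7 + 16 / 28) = 5831 / 12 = 485.92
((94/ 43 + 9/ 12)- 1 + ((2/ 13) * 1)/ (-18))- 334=-6682627/ 20124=-332.07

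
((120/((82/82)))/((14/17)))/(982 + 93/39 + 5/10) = 26520/179249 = 0.15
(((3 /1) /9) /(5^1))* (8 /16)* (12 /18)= 0.02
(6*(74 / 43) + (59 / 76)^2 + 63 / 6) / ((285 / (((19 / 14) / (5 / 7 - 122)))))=-5322091 / 6325932960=-0.00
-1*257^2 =-66049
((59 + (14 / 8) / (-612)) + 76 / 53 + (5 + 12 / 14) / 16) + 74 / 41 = 145692692 / 2327283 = 62.60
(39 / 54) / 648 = 13 / 11664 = 0.00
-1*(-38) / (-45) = -38 / 45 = -0.84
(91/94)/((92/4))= 91/2162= 0.04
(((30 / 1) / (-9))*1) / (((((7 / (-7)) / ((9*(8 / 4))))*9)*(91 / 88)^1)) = 1760 / 273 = 6.45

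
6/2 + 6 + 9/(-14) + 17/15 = 1993/210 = 9.49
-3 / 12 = -1 / 4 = -0.25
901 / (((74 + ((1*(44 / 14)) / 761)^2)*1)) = 25567613029 / 2099893230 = 12.18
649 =649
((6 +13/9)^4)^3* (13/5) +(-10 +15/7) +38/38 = 744627420253806911399611/9885033776835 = 75328768425.54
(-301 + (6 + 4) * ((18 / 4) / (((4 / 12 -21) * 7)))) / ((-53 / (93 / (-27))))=-130769 / 6678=-19.58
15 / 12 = 5 / 4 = 1.25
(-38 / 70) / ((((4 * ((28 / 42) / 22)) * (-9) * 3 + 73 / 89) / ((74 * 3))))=4129422 / 84035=49.14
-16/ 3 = -5.33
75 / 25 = 3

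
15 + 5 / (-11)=160 / 11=14.55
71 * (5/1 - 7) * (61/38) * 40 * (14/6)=-1212680/57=-21275.09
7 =7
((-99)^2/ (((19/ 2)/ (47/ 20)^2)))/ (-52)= -21650409/ 197600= -109.57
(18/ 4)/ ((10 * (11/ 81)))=729/ 220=3.31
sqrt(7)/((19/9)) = 9 * sqrt(7)/19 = 1.25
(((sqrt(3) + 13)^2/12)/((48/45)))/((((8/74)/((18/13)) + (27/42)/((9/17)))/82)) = 1075.83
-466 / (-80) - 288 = -11287 / 40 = -282.18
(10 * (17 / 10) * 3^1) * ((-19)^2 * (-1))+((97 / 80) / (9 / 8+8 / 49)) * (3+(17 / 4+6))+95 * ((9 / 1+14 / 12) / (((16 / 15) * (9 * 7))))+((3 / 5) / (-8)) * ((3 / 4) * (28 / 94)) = -4398391447169 / 239248800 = -18384.17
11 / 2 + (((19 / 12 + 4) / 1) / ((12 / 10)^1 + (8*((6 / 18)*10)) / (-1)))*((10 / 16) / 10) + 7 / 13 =1914813 / 317824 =6.02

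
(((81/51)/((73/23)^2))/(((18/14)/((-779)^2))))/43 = 6741396669/3895499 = 1730.56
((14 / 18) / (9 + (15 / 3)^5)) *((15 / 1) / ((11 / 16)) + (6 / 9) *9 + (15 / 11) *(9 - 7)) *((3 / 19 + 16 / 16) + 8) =22736 / 327503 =0.07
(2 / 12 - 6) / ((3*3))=-35 / 54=-0.65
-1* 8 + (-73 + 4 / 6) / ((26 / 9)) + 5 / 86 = -18436 / 559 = -32.98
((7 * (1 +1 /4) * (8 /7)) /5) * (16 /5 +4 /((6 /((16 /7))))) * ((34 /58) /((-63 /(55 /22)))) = -8432 /38367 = -0.22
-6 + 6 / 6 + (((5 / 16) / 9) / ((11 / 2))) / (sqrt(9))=-11875 / 2376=-5.00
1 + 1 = 2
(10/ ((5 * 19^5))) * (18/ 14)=18/ 17332693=0.00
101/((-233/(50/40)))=-505/932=-0.54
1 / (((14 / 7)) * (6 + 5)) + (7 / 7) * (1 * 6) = 133 / 22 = 6.05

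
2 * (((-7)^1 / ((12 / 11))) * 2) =-77 / 3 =-25.67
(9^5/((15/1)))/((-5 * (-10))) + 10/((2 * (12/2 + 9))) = 59299/750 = 79.07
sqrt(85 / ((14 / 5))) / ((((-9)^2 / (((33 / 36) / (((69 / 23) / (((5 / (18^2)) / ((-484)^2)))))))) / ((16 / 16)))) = 25 * sqrt(238) / 281681680896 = 0.00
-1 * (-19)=19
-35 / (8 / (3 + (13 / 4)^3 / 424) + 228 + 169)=-2926175 / 33408273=-0.09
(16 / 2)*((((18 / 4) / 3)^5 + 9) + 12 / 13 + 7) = 10199 / 52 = 196.13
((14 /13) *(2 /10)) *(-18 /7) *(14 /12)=-42 /65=-0.65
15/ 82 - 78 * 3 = -19173/ 82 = -233.82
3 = 3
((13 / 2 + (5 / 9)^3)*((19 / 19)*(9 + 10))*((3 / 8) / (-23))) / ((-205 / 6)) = 184813 / 3055320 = 0.06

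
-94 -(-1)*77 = -17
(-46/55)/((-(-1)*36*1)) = -23/990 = -0.02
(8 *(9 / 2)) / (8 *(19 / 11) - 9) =396 / 53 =7.47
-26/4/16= -13/32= -0.41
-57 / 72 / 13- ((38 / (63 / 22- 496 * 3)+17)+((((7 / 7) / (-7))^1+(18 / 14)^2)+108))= -7023343891 / 55500536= -126.55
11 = 11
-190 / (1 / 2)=-380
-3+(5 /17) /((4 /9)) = -159 /68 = -2.34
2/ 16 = 1/ 8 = 0.12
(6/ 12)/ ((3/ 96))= 16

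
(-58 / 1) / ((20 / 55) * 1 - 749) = 638 / 8235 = 0.08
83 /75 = 1.11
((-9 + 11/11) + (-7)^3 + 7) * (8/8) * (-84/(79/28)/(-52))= -202272/1027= -196.95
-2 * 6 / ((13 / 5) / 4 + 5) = -240 / 113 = -2.12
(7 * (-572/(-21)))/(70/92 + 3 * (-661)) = -0.10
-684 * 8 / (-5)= 5472 / 5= 1094.40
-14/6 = -7/3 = -2.33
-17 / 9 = -1.89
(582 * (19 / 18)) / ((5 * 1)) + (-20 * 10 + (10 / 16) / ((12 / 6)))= -76.82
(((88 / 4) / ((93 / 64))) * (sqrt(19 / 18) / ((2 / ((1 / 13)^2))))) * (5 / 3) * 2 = 3520 * sqrt(38) / 141453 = 0.15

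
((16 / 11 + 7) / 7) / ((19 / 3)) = 279 / 1463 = 0.19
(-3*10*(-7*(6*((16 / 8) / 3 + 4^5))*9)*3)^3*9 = 381235436787591497664000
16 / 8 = 2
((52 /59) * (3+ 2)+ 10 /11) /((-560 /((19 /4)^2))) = -124545 /581504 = -0.21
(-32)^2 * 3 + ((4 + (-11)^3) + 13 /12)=20953 /12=1746.08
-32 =-32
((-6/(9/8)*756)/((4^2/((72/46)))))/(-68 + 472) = -2268/2323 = -0.98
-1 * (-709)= 709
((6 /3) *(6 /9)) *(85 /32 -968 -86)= -33643 /24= -1401.79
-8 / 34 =-4 / 17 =-0.24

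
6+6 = 12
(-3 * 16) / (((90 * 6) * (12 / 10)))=-2 / 27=-0.07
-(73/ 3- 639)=1844/ 3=614.67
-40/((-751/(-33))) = -1320/751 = -1.76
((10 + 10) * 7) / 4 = 35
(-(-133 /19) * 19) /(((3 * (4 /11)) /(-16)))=-5852 /3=-1950.67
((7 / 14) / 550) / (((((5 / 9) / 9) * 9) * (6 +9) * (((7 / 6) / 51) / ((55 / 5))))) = 459 / 8750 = 0.05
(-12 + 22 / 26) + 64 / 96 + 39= 1112 / 39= 28.51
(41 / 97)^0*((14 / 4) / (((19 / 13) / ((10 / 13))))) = 35 / 19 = 1.84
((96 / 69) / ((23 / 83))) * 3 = 7968 / 529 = 15.06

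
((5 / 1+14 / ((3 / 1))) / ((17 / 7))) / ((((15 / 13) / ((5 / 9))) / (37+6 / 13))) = 98861 / 1377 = 71.79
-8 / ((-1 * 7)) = 1.14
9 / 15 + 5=28 / 5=5.60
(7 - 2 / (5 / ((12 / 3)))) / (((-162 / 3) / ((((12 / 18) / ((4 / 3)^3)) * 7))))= -63 / 320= -0.20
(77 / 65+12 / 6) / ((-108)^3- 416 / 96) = -621 / 245644685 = -0.00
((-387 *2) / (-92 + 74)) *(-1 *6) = -258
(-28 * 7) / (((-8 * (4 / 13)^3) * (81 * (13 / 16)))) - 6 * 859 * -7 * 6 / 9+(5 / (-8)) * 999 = 7594691 / 324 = 23440.40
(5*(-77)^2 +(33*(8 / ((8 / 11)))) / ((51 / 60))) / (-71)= -511225 / 1207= -423.55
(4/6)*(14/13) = 28/39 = 0.72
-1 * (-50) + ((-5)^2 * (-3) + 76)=51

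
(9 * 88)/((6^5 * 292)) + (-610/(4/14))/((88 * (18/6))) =-2805269/346896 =-8.09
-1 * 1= -1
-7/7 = -1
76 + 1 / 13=76.08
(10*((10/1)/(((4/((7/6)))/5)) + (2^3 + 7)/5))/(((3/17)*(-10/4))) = -3587/9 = -398.56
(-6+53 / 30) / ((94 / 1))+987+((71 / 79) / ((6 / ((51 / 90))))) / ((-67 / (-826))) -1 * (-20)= 45137072981 / 44778780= 1008.00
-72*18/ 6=-216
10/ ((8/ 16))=20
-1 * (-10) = 10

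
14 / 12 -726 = -4349 / 6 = -724.83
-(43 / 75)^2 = -1849 / 5625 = -0.33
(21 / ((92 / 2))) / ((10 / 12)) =63 / 115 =0.55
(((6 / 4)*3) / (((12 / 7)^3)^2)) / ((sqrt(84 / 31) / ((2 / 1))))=16807*sqrt(651) / 1990656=0.22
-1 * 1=-1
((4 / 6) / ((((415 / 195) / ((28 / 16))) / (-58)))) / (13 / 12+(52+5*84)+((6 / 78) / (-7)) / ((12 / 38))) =-2881788 / 42875227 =-0.07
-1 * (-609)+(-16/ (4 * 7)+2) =4273/ 7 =610.43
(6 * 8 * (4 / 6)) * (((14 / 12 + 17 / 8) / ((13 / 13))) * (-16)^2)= 80896 / 3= 26965.33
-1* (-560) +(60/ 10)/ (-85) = 47594/ 85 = 559.93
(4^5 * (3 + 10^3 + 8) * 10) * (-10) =-103526400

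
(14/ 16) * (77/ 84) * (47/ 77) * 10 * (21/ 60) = 329/ 192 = 1.71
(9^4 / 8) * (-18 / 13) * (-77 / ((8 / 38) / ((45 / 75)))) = 259166061 / 1040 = 249198.14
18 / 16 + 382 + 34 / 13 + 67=47085 / 104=452.74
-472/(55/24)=-205.96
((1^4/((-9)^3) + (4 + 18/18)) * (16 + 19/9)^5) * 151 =63313064896208492/43046721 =1470798783.87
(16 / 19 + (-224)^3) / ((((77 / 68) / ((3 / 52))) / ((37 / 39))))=-134322346160 / 247247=-543271.89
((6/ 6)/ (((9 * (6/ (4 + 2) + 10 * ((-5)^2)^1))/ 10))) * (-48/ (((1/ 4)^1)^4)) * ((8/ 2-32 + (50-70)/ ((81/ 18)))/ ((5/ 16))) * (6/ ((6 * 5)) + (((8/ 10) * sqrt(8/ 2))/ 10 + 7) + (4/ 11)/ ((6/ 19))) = 268753174528/ 5591025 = 48068.68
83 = 83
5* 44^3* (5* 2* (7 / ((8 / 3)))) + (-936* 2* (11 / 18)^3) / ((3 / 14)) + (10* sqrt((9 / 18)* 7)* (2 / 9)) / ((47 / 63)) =70* sqrt(14) / 47 + 2716352716 / 243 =11178411.81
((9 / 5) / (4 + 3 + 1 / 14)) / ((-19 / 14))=-196 / 1045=-0.19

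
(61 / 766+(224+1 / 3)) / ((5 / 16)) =4125608 / 5745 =718.12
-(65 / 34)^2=-4225 / 1156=-3.65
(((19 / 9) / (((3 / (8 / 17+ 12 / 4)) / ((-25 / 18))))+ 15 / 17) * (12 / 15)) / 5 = -8294 / 20655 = -0.40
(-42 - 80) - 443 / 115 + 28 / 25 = -124.73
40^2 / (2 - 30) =-400 / 7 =-57.14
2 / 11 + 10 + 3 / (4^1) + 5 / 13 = 6473 / 572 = 11.32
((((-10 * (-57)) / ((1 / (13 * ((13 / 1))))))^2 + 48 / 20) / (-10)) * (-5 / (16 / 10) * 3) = 8699502096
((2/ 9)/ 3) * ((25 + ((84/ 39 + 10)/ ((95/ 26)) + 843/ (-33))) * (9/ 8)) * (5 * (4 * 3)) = 2906/ 209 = 13.90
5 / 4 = 1.25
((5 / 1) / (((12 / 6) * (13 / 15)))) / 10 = 0.29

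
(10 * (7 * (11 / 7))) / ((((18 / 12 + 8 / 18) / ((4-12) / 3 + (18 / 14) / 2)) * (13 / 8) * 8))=-5610 / 637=-8.81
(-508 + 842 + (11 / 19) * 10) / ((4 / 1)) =1614 / 19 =84.95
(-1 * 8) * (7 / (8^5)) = -7 / 4096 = -0.00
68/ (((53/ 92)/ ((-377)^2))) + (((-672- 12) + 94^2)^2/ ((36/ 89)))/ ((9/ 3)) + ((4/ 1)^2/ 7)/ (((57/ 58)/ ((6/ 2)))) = 13615806508288/ 190323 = 71540520.63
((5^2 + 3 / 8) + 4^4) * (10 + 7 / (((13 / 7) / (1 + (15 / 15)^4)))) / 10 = 493.49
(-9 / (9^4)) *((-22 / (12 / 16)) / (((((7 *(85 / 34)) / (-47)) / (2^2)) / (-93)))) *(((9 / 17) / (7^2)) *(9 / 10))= 512864 / 1311975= 0.39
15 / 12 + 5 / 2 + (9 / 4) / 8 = 129 / 32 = 4.03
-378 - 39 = -417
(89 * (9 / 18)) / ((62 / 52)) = 1157 / 31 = 37.32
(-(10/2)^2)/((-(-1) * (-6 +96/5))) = -1.89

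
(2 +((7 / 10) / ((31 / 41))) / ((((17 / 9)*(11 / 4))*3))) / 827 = 59692 / 23970595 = 0.00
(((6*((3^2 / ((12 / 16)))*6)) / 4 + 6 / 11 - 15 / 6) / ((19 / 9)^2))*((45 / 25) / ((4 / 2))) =1700757 / 79420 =21.41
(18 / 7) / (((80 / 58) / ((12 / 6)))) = 3.73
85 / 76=1.12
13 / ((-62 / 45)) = -585 / 62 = -9.44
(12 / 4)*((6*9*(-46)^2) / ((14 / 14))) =342792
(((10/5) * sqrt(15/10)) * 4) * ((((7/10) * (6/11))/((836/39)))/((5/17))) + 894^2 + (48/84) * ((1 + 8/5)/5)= 799236.89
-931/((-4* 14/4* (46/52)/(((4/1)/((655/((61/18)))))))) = 210938/135585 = 1.56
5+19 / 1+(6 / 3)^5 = 56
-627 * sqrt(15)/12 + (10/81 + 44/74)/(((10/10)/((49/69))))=-201.85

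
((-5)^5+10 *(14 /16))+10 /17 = -211865 /68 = -3115.66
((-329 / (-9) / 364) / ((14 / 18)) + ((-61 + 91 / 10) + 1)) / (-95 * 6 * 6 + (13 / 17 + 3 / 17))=1570851 / 105785680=0.01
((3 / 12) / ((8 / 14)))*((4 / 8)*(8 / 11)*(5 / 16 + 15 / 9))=0.31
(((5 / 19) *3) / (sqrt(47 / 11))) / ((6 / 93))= 465 *sqrt(517) / 1786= 5.92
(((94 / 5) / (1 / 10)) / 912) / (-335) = -0.00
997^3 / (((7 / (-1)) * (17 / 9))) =-8919242757 / 119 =-74951619.81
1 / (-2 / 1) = -1 / 2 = -0.50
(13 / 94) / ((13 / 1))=1 / 94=0.01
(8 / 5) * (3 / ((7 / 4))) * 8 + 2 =838 / 35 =23.94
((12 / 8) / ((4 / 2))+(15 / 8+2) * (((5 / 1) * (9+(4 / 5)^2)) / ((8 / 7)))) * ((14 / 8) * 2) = 367759 / 640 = 574.62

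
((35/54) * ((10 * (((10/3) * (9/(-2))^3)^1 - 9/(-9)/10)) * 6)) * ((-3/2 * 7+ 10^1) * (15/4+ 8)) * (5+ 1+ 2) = 9990085/18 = 555004.72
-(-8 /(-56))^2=-1 /49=-0.02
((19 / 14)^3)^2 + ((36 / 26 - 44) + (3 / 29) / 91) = -103230001295 / 2838635072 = -36.37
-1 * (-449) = 449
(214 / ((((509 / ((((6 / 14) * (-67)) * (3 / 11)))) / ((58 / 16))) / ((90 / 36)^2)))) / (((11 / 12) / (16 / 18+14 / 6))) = -452184675 / 1724492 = -262.21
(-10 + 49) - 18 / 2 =30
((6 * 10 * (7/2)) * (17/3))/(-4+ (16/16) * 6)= 595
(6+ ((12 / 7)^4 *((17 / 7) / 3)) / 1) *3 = 655038 / 16807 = 38.97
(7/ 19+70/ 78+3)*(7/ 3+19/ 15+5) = 135923/ 3705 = 36.69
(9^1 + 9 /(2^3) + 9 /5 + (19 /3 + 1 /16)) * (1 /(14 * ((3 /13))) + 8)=1534553 /10080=152.24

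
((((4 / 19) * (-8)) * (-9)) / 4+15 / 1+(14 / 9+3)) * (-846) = -375248 / 19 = -19749.89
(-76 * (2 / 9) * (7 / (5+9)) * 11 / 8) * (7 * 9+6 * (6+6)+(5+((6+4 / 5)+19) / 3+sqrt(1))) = -78166 / 45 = -1737.02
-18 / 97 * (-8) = 144 / 97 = 1.48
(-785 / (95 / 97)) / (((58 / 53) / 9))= -7264233 / 1102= -6591.86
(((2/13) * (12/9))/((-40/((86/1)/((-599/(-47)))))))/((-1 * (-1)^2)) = 4042/116805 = 0.03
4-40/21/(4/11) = -26/21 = -1.24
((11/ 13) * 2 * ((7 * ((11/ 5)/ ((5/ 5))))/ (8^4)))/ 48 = 847/ 6389760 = 0.00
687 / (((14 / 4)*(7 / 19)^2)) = 1446.10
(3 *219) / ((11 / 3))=1971 / 11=179.18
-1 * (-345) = 345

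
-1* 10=-10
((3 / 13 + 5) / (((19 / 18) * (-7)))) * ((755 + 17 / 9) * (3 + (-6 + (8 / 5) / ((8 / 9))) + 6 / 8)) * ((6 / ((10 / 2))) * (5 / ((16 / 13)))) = 781677 / 665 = 1175.45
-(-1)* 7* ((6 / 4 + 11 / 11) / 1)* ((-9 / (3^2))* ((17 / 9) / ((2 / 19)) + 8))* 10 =-81725 / 18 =-4540.28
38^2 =1444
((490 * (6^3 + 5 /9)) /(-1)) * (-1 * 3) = 955010 /3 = 318336.67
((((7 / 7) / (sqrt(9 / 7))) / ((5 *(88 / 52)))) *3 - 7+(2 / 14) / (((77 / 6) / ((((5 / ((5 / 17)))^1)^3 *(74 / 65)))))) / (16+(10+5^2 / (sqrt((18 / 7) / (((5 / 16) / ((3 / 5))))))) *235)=-43493156928 / 463386150535 - 1898208 *sqrt(7) / 9456860215+458250 *sqrt(6) / 1891372043+136496953500 *sqrt(42) / 8433627939737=0.01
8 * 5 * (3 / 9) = 40 / 3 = 13.33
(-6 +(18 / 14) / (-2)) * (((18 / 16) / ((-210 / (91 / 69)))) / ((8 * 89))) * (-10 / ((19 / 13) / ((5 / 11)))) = -78585 / 383329408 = -0.00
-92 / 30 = -46 / 15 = -3.07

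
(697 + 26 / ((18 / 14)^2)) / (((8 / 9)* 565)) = 1.42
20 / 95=4 / 19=0.21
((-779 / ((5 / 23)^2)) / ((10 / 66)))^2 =184932882594009 / 15625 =11835704486.02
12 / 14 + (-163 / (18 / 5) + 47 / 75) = -137951 / 3150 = -43.79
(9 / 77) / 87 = 3 / 2233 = 0.00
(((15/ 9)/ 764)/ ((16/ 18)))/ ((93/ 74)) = 0.00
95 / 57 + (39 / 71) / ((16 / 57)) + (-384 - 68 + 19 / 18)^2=18711869099 / 92016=203354.52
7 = 7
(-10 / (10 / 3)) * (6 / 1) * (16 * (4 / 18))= -64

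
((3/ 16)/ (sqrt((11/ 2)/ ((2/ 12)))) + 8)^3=(sqrt(33) + 1408)^3/ 5451776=518.29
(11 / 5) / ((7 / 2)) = 22 / 35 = 0.63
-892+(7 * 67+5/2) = -841/2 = -420.50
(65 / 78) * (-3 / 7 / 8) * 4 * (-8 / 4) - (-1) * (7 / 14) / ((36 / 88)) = 199 / 126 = 1.58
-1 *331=-331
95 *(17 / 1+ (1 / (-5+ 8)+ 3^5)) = 74195 / 3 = 24731.67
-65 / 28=-2.32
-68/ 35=-1.94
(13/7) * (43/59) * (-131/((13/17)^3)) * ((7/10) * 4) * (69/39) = -1273046734/648115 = -1964.23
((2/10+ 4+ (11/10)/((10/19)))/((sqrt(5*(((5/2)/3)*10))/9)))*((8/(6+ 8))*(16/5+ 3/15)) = 96237*sqrt(15)/21875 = 17.04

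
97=97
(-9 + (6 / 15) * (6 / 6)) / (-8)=43 / 40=1.08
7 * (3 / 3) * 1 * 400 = 2800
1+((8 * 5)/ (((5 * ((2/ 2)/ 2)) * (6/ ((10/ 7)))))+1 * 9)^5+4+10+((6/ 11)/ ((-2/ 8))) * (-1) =344894.73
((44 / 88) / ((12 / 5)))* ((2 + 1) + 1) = 0.83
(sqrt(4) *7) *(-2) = -28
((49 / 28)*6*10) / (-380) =-0.28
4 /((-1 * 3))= -4 /3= -1.33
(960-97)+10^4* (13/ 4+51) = 543363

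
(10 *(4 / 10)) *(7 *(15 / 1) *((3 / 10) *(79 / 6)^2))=43687 / 2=21843.50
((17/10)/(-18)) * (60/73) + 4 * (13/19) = 11065/4161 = 2.66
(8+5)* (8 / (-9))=-104 / 9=-11.56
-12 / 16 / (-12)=0.06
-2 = -2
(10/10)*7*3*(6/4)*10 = 315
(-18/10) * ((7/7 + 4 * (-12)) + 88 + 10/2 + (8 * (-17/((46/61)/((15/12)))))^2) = -91560.31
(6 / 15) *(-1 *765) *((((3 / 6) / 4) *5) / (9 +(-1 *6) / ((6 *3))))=-2295 / 104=-22.07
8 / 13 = 0.62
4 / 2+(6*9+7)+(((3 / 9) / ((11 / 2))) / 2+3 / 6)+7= 4655 / 66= 70.53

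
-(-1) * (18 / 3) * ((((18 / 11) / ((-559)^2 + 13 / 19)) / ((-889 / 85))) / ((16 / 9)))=-392445 / 232237637632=-0.00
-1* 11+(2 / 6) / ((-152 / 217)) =-5233 / 456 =-11.48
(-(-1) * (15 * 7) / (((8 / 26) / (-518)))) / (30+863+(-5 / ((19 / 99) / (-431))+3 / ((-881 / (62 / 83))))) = -491179256295 / 33682201684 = -14.58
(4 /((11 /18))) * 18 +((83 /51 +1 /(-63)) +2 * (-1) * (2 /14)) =1403636 /11781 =119.14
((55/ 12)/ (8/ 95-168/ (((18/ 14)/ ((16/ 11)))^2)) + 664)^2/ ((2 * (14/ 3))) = 94168274334355296477363/ 1993577507132796928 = 47235.82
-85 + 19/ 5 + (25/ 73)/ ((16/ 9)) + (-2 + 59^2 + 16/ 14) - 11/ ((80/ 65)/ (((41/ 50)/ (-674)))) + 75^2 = 2486433877653/ 275531200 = 9024.15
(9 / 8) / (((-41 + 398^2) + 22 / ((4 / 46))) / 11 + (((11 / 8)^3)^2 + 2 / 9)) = 29196288 / 374403246043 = 0.00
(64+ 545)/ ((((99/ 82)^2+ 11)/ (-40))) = -32759328/ 16753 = -1955.43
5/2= 2.50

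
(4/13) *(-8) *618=-19776/13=-1521.23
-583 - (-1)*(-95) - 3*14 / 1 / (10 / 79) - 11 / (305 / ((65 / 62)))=-19096033 / 18910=-1009.84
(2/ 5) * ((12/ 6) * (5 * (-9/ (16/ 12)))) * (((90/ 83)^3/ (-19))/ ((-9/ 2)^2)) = 972000/ 10863953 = 0.09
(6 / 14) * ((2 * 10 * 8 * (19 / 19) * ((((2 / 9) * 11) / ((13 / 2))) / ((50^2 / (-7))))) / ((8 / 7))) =-308 / 4875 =-0.06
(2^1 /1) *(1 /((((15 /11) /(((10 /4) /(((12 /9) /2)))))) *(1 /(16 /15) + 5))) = 88 /95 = 0.93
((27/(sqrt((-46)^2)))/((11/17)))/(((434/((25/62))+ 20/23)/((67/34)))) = 45225/27252896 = 0.00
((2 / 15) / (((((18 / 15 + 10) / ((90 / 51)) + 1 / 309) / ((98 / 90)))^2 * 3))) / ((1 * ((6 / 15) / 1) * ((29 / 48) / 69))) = 234344322800 / 628017367149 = 0.37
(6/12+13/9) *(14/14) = 35/18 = 1.94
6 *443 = 2658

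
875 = 875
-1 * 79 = -79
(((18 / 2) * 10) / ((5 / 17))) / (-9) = -34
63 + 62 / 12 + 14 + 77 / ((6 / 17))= 901 / 3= 300.33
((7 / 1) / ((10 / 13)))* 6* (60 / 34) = 1638 / 17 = 96.35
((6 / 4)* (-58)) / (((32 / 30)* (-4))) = 1305 / 64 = 20.39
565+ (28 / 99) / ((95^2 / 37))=565.00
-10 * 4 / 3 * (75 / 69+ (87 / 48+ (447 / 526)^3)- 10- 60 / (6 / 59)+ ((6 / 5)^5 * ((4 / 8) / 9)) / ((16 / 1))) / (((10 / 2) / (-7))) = -87348951176450131 / 7845061518750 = -11134.26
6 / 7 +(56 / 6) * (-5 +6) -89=-1655 / 21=-78.81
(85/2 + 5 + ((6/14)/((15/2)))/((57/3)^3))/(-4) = -22806179/1920520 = -11.88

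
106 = 106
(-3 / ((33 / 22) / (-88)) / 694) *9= 792 / 347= 2.28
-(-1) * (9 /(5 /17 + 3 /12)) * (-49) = -29988 /37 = -810.49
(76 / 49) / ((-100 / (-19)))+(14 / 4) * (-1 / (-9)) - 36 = -778727 / 22050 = -35.32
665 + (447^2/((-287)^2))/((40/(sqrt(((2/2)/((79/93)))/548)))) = 199809*sqrt(1006539)/71318374960 + 665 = 665.00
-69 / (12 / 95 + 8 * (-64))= 6555 / 48628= 0.13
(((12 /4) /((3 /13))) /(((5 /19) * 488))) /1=247 /2440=0.10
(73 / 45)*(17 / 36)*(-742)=-460411 / 810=-568.41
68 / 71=0.96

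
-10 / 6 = -5 / 3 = -1.67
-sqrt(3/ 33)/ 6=-sqrt(11)/ 66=-0.05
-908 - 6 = -914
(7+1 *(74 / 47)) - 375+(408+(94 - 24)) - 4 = 5056 / 47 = 107.57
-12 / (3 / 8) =-32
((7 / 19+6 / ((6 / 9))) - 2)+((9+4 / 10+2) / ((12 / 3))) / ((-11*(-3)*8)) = 246761 / 33440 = 7.38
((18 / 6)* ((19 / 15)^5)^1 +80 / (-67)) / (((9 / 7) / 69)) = 23449429913 / 50878125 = 460.89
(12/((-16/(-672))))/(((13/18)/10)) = 90720/13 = 6978.46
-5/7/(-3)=5/21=0.24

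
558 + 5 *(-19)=463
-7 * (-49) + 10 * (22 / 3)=1249 / 3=416.33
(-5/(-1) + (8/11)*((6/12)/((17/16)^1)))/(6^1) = 333/374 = 0.89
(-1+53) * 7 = 364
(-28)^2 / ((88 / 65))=6370 / 11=579.09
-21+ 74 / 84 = -845 / 42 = -20.12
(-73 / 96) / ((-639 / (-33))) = -803 / 20448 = -0.04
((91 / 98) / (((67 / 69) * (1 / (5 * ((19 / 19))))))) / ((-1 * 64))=-4485 / 60032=-0.07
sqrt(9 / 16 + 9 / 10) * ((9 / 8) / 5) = 27 * sqrt(65) / 800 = 0.27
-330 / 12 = -55 / 2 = -27.50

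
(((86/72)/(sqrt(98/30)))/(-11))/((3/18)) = -43 * sqrt(15)/462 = -0.36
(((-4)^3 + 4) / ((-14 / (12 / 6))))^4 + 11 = 12986411 / 2401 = 5408.75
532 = 532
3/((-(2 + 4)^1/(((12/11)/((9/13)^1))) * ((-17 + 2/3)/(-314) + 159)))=-8164/1648097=-0.00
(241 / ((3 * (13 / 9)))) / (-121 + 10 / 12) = -4338 / 9373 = -0.46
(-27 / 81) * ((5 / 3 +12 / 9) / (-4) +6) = -7 / 4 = -1.75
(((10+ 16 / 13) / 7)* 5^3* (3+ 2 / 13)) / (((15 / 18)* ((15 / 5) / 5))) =1496500 / 1183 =1265.00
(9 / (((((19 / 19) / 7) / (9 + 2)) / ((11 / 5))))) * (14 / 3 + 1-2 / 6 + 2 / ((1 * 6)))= 43197 / 5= 8639.40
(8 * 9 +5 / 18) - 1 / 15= 6499 / 90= 72.21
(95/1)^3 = 857375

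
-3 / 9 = -1 / 3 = -0.33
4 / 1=4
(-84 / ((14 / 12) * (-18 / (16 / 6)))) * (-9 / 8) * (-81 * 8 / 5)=7776 / 5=1555.20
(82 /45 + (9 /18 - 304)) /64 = -27151 /5760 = -4.71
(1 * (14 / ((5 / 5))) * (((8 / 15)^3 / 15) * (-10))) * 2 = -28672 / 10125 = -2.83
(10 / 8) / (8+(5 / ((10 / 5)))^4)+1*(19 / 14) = 14587 / 10542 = 1.38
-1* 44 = -44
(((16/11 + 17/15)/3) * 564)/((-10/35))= -280966/165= -1702.82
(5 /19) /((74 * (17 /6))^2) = 45 /7517179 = 0.00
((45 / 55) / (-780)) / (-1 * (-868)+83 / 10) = -1 / 835406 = -0.00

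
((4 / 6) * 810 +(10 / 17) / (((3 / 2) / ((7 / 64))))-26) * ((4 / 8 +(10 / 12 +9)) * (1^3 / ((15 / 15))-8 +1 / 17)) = -767190511 / 20808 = -36869.98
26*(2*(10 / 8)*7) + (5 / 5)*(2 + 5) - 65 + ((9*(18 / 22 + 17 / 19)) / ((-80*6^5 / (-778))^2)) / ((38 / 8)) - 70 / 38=2108485145448059 / 5335804108800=395.16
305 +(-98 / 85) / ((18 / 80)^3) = 2525465 / 12393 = 203.78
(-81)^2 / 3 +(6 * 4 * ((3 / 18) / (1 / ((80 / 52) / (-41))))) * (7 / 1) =1165111 / 533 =2185.95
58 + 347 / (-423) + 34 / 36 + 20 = 22031 / 282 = 78.12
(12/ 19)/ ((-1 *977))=-12/ 18563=-0.00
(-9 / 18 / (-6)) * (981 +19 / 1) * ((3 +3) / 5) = 100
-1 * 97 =-97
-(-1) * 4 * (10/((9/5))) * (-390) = -26000/3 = -8666.67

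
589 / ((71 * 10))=589 / 710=0.83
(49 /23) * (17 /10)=833 /230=3.62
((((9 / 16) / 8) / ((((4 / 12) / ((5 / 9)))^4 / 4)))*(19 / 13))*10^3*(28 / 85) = 1044.81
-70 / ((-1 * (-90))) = -7 / 9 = -0.78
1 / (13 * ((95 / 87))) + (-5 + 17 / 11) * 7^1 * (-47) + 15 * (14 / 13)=15660377 / 13585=1152.77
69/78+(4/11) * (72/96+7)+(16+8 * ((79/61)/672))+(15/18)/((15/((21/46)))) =19.74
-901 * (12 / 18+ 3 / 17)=-2279 / 3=-759.67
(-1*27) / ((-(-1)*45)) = -3 / 5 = -0.60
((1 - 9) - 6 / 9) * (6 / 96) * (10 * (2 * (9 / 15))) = -13 / 2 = -6.50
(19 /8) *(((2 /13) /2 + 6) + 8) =33.43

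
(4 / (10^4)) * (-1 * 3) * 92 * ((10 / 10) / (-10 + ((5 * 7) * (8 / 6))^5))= -0.00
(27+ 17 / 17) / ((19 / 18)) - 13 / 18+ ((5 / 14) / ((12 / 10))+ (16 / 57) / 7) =26.14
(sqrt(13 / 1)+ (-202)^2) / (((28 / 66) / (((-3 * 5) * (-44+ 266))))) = -2241975780 / 7 - 54945 * sqrt(13) / 7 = -320310555.29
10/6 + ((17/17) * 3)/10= 59/30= 1.97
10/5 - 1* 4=-2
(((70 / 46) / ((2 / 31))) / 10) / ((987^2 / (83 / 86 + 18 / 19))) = 96875 / 20920696776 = 0.00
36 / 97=0.37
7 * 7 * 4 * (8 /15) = 1568 /15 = 104.53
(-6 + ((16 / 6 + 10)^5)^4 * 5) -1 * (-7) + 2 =197079720041098553292790673724083 / 3486784401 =56521911703108641185179.68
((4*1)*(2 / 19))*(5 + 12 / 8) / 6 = 26 / 57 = 0.46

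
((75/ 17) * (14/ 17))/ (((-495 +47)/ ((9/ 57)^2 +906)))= -24530625/ 3338528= -7.35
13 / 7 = 1.86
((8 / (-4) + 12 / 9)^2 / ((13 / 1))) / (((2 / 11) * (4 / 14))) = 77 / 117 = 0.66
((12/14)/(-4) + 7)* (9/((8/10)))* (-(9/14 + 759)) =-45464625/784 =-57990.59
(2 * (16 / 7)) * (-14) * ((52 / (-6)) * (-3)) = -1664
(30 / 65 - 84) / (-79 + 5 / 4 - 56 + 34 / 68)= 4344 / 6929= 0.63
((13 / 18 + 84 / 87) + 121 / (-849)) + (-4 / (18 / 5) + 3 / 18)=44375 / 73863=0.60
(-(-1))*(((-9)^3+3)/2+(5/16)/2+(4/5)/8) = -58039/160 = -362.74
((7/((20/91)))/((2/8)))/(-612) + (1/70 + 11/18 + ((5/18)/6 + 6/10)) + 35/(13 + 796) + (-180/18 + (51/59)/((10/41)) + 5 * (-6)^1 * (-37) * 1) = 847044634649/766798515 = 1104.65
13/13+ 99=100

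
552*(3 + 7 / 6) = 2300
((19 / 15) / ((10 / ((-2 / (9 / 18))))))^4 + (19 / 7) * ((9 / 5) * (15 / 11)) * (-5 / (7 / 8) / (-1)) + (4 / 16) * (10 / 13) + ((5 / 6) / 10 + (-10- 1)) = 24309641801183 / 886823437500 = 27.41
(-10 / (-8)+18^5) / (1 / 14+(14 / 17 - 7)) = -899434963 / 2906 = -309509.62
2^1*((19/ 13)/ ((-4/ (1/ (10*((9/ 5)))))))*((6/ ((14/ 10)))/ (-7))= 95/ 3822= 0.02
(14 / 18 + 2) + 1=34 / 9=3.78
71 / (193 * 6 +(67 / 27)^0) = 0.06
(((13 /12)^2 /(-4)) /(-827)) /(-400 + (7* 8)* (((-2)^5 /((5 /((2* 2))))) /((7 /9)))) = -845 /5342764032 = -0.00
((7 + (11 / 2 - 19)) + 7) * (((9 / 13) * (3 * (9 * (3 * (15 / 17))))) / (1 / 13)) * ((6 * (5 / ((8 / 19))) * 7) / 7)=3116475 / 136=22915.26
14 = 14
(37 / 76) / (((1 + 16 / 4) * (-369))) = -37 / 140220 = -0.00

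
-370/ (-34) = 10.88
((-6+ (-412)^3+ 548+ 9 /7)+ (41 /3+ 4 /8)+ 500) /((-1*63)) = 2937205763 /2646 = 1110055.09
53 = 53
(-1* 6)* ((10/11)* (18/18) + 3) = -23.45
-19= -19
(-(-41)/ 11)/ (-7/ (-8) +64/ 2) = 0.11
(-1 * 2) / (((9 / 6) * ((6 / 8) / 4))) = -64 / 9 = -7.11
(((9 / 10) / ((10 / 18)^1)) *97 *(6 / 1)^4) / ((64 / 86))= 27365931 / 100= 273659.31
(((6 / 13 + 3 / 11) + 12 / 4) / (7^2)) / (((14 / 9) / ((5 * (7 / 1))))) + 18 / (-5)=-66051 / 35035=-1.89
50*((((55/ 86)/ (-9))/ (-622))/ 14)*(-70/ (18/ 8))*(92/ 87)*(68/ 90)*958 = -8240716000/ 848155779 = -9.72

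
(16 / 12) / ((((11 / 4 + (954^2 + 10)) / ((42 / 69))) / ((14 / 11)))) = 3136 / 2763150885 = 0.00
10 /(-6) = -5 /3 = -1.67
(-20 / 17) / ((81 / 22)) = -440 / 1377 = -0.32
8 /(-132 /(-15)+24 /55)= 110 /127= 0.87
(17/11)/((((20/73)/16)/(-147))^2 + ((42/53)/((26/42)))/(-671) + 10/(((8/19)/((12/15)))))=1316431757663568/16182741856255879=0.08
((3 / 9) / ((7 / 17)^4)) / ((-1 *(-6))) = 83521 / 43218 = 1.93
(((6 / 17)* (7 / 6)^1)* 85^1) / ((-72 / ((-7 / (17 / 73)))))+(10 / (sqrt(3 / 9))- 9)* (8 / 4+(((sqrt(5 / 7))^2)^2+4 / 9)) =-718507 / 59976+13030* sqrt(3) / 441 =39.20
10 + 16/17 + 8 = 322/17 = 18.94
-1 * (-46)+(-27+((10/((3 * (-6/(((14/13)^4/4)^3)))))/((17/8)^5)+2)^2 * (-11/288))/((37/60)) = 38736713103416093938405058046182271450097733/19677397665447278401851273610394378511694398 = 1.97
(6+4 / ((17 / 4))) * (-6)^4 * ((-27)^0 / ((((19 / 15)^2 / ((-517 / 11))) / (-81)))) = 130994301600 / 6137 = 21345005.96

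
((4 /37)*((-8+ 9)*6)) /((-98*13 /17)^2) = 1734 /15013453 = 0.00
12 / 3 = 4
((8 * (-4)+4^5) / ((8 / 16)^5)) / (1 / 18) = 571392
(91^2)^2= 68574961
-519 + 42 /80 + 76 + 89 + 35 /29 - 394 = -865671 /1160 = -746.27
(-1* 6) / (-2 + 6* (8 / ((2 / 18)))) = -3 / 215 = -0.01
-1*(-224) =224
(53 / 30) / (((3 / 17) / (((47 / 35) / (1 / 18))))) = 42347 / 175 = 241.98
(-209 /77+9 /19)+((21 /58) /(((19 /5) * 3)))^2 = -19038393 /8500828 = -2.24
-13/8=-1.62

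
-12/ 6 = -2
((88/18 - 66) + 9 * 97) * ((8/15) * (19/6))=555332/405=1371.19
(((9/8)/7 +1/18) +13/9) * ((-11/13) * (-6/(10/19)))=58311/3640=16.02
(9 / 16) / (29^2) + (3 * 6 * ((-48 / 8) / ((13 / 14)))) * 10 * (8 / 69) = -542543229 / 4023344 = -134.85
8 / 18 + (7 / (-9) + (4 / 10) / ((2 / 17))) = 46 / 15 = 3.07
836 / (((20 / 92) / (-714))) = -13728792 / 5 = -2745758.40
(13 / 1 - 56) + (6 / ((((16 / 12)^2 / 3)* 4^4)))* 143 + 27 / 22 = -813643 / 22528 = -36.12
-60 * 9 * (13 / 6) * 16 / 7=-18720 / 7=-2674.29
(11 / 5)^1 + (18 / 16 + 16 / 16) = 173 / 40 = 4.32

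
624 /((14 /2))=89.14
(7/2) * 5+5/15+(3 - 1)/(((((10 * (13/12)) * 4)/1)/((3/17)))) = 118289/6630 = 17.84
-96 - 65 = -161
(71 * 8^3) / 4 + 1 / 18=163585 / 18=9088.06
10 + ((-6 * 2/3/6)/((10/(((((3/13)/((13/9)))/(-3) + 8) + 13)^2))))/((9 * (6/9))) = 146370/28561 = 5.12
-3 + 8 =5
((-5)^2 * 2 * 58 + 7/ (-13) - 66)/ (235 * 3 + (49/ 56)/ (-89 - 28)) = 2652120/ 659873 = 4.02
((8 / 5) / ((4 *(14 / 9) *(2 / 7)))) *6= 27 / 5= 5.40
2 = 2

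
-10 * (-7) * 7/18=245/9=27.22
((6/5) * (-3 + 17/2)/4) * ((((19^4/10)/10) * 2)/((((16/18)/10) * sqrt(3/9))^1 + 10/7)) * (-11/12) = -2438436231/882496 + 632187171 * sqrt(3)/11031200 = -2663.85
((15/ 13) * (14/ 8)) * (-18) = -945/ 26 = -36.35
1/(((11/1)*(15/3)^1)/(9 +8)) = 17/55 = 0.31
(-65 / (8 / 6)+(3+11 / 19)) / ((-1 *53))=3433 / 4028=0.85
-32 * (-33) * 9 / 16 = 594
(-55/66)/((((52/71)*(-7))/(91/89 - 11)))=-13135/8099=-1.62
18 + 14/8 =79/4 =19.75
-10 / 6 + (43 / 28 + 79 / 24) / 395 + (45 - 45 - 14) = -1038829 / 66360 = -15.65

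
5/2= 2.50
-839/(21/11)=-9229/21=-439.48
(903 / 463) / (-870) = -301 / 134270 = -0.00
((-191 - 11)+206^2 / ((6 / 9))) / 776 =81.77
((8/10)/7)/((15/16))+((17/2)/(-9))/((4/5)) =-1.06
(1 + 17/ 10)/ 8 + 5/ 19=913/ 1520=0.60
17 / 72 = 0.24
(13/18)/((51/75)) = 325/306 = 1.06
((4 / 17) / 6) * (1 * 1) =2 / 51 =0.04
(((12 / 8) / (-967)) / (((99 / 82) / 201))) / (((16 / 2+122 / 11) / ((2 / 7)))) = -2747 / 710745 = -0.00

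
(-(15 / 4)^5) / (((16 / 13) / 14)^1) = -8435.44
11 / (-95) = -11 / 95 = -0.12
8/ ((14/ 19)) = 76/ 7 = 10.86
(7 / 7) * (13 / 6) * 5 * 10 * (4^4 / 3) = 83200 / 9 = 9244.44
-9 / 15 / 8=-0.08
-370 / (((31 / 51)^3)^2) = -6510626486370 / 887503681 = -7335.89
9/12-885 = -3537/4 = -884.25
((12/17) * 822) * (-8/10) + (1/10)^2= -789103/1700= -464.18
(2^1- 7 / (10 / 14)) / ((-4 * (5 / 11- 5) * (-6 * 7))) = 143 / 14000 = 0.01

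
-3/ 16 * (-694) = 1041/ 8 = 130.12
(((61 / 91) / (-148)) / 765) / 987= -61 / 10169080740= -0.00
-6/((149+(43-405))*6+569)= 6/709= 0.01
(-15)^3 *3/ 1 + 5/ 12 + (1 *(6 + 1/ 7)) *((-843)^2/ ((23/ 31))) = 11347980709/ 1932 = 5873696.02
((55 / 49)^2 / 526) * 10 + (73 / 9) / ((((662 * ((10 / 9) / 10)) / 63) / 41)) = 119078044567 / 418028506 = 284.86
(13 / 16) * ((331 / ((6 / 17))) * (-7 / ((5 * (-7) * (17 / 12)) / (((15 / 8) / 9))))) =4303 / 192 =22.41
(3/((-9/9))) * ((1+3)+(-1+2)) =-15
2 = 2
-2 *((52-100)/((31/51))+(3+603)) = -32676/31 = -1054.06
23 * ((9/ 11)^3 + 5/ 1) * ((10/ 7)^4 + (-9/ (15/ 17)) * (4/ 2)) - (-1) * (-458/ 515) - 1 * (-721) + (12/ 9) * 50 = -1268689275995/ 987480879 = -1284.77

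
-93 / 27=-31 / 9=-3.44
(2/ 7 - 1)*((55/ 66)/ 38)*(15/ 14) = -125/ 7448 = -0.02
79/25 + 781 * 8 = 156279/25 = 6251.16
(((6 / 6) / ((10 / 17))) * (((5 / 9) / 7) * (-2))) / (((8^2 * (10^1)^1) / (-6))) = 17 / 6720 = 0.00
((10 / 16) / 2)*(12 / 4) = 15 / 16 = 0.94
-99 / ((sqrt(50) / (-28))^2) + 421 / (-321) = -12467893 / 8025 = -1553.63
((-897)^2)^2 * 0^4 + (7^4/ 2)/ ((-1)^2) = 2401/ 2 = 1200.50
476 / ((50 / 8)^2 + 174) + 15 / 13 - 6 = -16537 / 6331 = -2.61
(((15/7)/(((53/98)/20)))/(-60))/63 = -10/477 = -0.02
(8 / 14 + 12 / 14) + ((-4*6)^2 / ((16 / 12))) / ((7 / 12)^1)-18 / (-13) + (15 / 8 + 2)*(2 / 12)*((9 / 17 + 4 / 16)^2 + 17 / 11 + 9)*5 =24737460653 / 31739136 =779.40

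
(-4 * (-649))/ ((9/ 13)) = 33748/ 9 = 3749.78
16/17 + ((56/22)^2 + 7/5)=90719/10285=8.82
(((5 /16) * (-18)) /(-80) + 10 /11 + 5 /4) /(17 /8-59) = -3139 /80080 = -0.04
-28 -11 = -39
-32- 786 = -818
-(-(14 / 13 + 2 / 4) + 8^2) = -1623 / 26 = -62.42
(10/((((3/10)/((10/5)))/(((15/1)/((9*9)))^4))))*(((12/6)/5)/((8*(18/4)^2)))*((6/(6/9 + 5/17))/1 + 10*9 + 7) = 126475000/6327867987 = 0.02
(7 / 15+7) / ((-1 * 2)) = -3.73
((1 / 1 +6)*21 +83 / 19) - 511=-359.63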